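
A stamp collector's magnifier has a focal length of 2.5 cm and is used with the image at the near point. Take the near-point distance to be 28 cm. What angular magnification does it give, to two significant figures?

12

M = 1 + D/f = 1 + 28/2.5 = 12.200.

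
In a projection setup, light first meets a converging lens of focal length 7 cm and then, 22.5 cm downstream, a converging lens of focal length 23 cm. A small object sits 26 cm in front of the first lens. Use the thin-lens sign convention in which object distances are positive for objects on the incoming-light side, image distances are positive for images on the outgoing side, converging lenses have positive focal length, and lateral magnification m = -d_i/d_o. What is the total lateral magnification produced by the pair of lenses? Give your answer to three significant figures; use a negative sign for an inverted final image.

-0.841

First lens: d_i1 = 1/(1/7 - 1/26) = 9.579 cm.
m_1 = -(9.579)/26 = -0.3684.
Object distance for lens 2: d_o2 = 22.5 - 9.579 = 12.921 cm.
Second lens: d_i2 = 1/(1/23 - 1/(12.921)) = -29.486 cm.
m_2 = -(-29.486)/(12.921) = 2.2820.
Total m = m_1 x m_2 = (-0.3684)(2.2820) = -0.8407.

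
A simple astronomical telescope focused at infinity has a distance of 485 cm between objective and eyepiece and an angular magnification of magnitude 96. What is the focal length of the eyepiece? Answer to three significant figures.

In normal adjustment the tube length equals f_obj + f_eye and |M| = f_obj/f_eye.
So f_obj = 96 f_eye and 96 f_eye + f_eye = 485 cm, giving f_eye = 485/97 = 5.000 cm and f_obj = 480.000 cm.

5.00 cm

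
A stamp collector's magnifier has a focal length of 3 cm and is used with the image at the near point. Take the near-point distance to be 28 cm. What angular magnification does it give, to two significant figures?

M = 1 + D/f = 1 + 28/3 = 10.333.

10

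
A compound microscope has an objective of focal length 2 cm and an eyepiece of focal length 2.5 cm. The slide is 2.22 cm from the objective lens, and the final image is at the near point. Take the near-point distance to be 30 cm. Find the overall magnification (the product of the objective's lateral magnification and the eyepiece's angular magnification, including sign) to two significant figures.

-120

Objective: 1/d_i = 1/f_obj - 1/d_o = 1/2 - 1/2.22 = 0.04955 cm^-1, so d_i = 20.182 cm.
m_obj = -d_i/d_o = -20.182/2.22 = -9.091.
Eyepiece angular magnification (image at near point): M_eye = 1 + D/f_e = 1 + 30/2.5 = 13.000.
Overall M = m_obj x M_eye = (-9.091)(13.000) = -118.18.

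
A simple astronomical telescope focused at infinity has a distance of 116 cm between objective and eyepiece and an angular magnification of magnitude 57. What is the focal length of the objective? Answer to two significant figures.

In normal adjustment the tube length equals f_obj + f_eye and |M| = f_obj/f_eye.
So f_obj = 57 f_eye and 57 f_eye + f_eye = 116 cm, giving f_eye = 116/58 = 2.000 cm and f_obj = 114.000 cm.

110 cm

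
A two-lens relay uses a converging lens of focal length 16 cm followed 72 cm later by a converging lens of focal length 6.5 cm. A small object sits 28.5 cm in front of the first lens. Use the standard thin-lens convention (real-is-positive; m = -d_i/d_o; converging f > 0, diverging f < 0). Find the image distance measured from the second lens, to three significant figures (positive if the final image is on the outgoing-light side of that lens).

7.96 cm

Lens 1: 1/d_i1 = 1/f_1 - 1/d_o1 = 1/16 - 1/28.5 = 0.02741 cm^-1, so d_i1 = 36.480 cm.
Object distance for lens 2: d_o2 = 72 - 36.480 = 35.520 cm.
Lens 2: 1/d_i2 = 1/f_2 - 1/d_o2 = 1/6.5 - 1/(35.520) = 0.12569 cm^-1, so d_i2 = 7.956 cm.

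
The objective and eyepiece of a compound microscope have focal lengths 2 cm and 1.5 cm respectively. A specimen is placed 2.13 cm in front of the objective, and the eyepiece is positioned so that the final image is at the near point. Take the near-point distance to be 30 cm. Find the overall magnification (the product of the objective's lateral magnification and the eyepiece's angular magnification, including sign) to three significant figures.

Objective: 1/d_i = 1/f_obj - 1/d_o = 1/2 - 1/2.13 = 0.03052 cm^-1, so d_i = 32.769 cm.
m_obj = -d_i/d_o = -32.769/2.13 = -15.385.
Eyepiece angular magnification (image at near point): M_eye = 1 + D/f_e = 1 + 30/1.5 = 21.000.
Overall M = m_obj x M_eye = (-15.385)(21.000) = -323.08.

-323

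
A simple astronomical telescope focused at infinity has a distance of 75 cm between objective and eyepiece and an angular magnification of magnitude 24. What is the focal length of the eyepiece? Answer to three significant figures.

3.00 cm

In normal adjustment the tube length equals f_obj + f_eye and |M| = f_obj/f_eye.
So f_obj = 24 f_eye and 24 f_eye + f_eye = 75 cm, giving f_eye = 75/25 = 3.000 cm and f_obj = 72.000 cm.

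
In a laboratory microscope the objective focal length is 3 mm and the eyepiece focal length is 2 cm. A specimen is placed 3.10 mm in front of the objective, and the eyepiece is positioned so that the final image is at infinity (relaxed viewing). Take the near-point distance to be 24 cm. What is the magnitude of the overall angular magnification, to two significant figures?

360

Convert to cm: f_obj = 3 mm = 0.3 cm; d_o = 3.10 mm = 0.31 cm.
Objective: 1/d_i = 1/f_obj - 1/d_o = 1/0.3 - 1/0.31 = 0.10753 cm^-1, so d_i = 9.300 cm.
m_obj = -d_i/d_o = -9.300/0.31 = -30.000.
Eyepiece angular magnification (image at infinity): M_eye = D/f_e = 24/2 = 12.000.
Overall M = m_obj x M_eye = (-30.000)(12.000) = -360.00.
|M| = 360.00.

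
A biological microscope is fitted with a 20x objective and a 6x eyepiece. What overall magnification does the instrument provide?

120

The overall magnification of a compound microscope is the product of the objective and eyepiece magnifications:
M = M_obj x M_eye = 20 x 6 = 120.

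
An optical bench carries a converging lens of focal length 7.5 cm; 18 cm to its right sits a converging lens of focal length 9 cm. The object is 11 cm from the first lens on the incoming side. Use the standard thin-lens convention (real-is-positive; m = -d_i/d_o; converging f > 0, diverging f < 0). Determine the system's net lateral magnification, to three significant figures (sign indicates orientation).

First lens: d_i1 = 1/(1/7.5 - 1/11) = 23.571 cm.
m_1 = -(23.571)/11 = -2.1429.
Since 23.571 cm > 18 cm, the first image lies past the second lens and serves as a virtual object: d_o2 = L - d_i1 = -5.571 cm.
Second lens: d_i2 = 1/(1/9 - 1/(-5.571)) = 3.441 cm.
m_2 = -(3.441)/(-5.571) = 0.6176.
Overall magnification: m = m_1 m_2 = -1.3235.

-1.32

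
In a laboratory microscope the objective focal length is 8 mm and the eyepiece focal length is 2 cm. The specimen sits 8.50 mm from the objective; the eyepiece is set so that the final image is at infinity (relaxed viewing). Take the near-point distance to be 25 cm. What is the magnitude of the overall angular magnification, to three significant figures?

200

Convert to cm: f_obj = 8 mm = 0.8 cm; d_o = 8.50 mm = 0.85 cm.
Objective: 1/d_i = 1/f_obj - 1/d_o = 1/0.8 - 1/0.85 = 0.07353 cm^-1, so d_i = 13.600 cm.
m_obj = -d_i/d_o = -13.600/0.85 = -16.000.
Eyepiece angular magnification (image at infinity): M_eye = D/f_e = 25/2 = 12.500.
Overall M = m_obj x M_eye = (-16.000)(12.500) = -200.00.
|M| = 200.00.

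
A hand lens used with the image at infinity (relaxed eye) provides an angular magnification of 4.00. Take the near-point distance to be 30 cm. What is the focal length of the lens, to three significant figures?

7.50 cm

For the image at infinity, M = D/f.
f = D/M = 30/4.0 = 7.500 cm.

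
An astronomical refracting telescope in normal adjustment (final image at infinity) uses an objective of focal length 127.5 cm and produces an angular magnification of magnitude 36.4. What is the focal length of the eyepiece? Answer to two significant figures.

3.5 cm

|M| = f_obj/f_eye, so f_eye = f_obj/|M| = 127.5/36.4 = 3.503 cm.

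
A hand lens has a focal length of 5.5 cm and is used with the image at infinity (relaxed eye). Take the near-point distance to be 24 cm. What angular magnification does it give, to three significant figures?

M = D/f = 24/5.5 = 4.364.

4.36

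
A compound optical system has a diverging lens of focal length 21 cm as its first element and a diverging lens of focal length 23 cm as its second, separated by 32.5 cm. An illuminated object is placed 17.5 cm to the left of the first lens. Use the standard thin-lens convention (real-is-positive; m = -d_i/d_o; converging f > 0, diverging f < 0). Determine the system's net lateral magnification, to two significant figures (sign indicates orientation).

0.19

Lens 1: 1/d_i1 = 1/f_1 - 1/d_o1 = 1/(-21) - 1/17.5 = -0.10476 cm^-1, so d_i1 = -9.545 cm.
m_1 = -(-9.545)/17.5 = 0.5455.
With d_i1 < 0 the first image is virtual and lies on the object side; the object distance for lens 2 is d_o2 = 32.5 - (-9.545) = 42.045 cm.
Lens 2: 1/d_i2 = 1/f_2 - 1/d_o2 = 1/(-23) - 1/(42.045) = -0.06726 cm^-1, so d_i2 = -14.867 cm.
m_2 = -(-14.867)/(42.045) = 0.3536.
Overall magnification: m = m_1 m_2 = 0.1929.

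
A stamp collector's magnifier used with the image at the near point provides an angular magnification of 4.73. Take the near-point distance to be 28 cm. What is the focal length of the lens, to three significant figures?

7.51 cm

For the image at the near point, M = 1 + D/f.
f = D/(M - 1) = 28/(4.73 - 1) = 7.507 cm.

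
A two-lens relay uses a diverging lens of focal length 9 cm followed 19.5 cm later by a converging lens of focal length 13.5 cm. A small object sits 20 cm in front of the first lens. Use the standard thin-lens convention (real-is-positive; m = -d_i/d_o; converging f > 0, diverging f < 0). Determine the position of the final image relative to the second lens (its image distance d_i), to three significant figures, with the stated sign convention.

28.4 cm

Applying the thin-lens equation to the first lens, 1/(-9) = 1/20 + 1/d_i1, which gives d_i1 = -6.207 cm.
With d_i1 < 0 the first image is virtual and lies on the object side; the object distance for lens 2 is d_o2 = 19.5 - (-6.207) = 25.707 cm.
Applying the thin-lens equation again with f_2 = 13.5 cm and d_o2 = 25.707 cm gives d_i2 = 28.430 cm.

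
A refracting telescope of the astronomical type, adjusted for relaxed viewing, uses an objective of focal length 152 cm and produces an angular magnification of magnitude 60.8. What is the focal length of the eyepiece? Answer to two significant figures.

|M| = f_obj/f_eye, so f_eye = f_obj/|M| = 152/60.8 = 2.500 cm.

2.5 cm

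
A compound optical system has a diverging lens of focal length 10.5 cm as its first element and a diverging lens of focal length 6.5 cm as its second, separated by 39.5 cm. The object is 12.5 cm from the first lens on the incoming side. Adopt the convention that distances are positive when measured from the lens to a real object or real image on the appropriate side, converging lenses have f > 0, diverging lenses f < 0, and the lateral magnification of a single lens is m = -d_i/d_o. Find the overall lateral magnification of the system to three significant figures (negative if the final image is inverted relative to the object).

Applying the thin-lens equation to the first lens, 1/(-10.5) = 1/12.5 + 1/d_i1, which gives d_i1 = -5.707 cm.
Its lateral magnification is m_1 = -d_i1/d_o1 = -(-5.707)/12.5 = 0.4565.
With d_i1 < 0 the first image is virtual and lies on the object side; the object distance for lens 2 is d_o2 = 39.5 - (-5.707) = 45.207 cm.
Applying the thin-lens equation again with f_2 = -6.5 cm and d_o2 = 45.207 cm gives d_i2 = -5.683 cm.
m_2 = -(-5.683)/(45.207) = 0.1257.
Total m = m_1 x m_2 = (0.4565)(0.1257) = 0.0574.

0.0574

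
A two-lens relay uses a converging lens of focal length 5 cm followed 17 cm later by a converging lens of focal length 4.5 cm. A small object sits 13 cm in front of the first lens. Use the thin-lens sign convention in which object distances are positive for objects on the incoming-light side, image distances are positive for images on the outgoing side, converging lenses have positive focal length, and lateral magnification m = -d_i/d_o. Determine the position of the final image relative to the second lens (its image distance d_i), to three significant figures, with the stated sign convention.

Lens 1: 1/d_i1 = 1/f_1 - 1/d_o1 = 1/5 - 1/13 = 0.12308 cm^-1, so d_i1 = 8.125 cm.
The intermediate image is 8.125 cm to the right of lens 1, so d_o2 = L - d_i1 = 17 - 8.125 = 8.875 cm.
Lens 2: 1/d_i2 = 1/f_2 - 1/d_o2 = 1/4.5 - 1/(8.875) = 0.10955 cm^-1, so d_i2 = 9.129 cm.

9.13 cm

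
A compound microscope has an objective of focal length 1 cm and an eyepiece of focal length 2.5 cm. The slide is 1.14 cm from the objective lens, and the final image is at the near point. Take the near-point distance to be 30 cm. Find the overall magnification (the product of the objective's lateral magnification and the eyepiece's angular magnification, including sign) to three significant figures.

Objective: 1/d_i = 1/f_obj - 1/d_o = 1/1 - 1/1.14 = 0.12281 cm^-1, so d_i = 8.143 cm.
m_obj = -d_i/d_o = -8.143/1.14 = -7.143.
Eyepiece angular magnification (image at near point): M_eye = 1 + D/f_e = 1 + 30/2.5 = 13.000.
Overall M = m_obj x M_eye = (-7.143)(13.000) = -92.86.

-92.9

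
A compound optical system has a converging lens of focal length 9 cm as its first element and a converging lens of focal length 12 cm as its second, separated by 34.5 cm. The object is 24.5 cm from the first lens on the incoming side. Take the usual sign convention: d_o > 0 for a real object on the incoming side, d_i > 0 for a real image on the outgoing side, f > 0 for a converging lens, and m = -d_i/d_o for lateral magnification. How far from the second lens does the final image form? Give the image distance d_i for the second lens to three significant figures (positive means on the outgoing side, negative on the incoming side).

Lens 1: 1/d_i1 = 1/f_1 - 1/d_o1 = 1/9 - 1/24.5 = 0.07029 cm^-1, so d_i1 = 14.226 cm.
Object distance for lens 2: d_o2 = 34.5 - 14.226 = 20.274 cm.
Lens 2: 1/d_i2 = 1/f_2 - 1/d_o2 = 1/12 - 1/(20.274) = 0.03401 cm^-1, so d_i2 = 29.404 cm.

29.4 cm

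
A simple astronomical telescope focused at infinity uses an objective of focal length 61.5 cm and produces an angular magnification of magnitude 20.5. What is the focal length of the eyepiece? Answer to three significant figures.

3.00 cm

|M| = f_obj/f_eye, so f_eye = f_obj/|M| = 61.5/20.5 = 3.000 cm.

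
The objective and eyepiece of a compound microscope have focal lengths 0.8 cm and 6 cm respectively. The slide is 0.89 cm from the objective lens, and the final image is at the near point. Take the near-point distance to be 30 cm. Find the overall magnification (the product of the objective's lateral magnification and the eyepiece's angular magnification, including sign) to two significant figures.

-53

Objective: 1/d_i = 1/f_obj - 1/d_o = 1/0.8 - 1/0.89 = 0.12640 cm^-1, so d_i = 7.911 cm.
m_obj = -d_i/d_o = -7.911/0.89 = -8.889.
Eyepiece angular magnification (image at near point): M_eye = 1 + D/f_e = 1 + 30/6 = 6.000.
Overall M = m_obj x M_eye = (-8.889)(6.000) = -53.33.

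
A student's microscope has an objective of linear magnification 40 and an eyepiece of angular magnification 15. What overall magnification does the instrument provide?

The overall magnification of a compound microscope is the product of the objective and eyepiece magnifications:
M = M_obj x M_eye = 40 x 15 = 600.

600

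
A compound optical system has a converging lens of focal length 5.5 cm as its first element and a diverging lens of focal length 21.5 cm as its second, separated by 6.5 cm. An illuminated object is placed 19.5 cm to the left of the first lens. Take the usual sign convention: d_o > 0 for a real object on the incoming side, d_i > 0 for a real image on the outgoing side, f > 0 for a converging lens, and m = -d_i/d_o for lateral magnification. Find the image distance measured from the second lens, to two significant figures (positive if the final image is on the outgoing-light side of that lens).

1.2 cm

Lens 1: 1/d_i1 = 1/f_1 - 1/d_o1 = 1/5.5 - 1/19.5 = 0.13054 cm^-1, so d_i1 = 7.661 cm.
Since 7.661 cm > 6.5 cm, the first image lies past the second lens and serves as a virtual object: d_o2 = L - d_i1 = -1.161 cm.
Lens 2: 1/d_i2 = 1/f_2 - 1/d_o2 = 1/(-21.5) - 1/(-1.161) = 0.81503 cm^-1, so d_i2 = 1.227 cm.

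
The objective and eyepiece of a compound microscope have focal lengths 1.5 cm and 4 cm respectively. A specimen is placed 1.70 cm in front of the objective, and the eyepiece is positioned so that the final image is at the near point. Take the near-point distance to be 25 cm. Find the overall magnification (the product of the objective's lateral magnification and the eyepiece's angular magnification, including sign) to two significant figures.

Objective: 1/d_i = 1/f_obj - 1/d_o = 1/1.5 - 1/1.70 = 0.07843 cm^-1, so d_i = 12.750 cm.
m_obj = -d_i/d_o = -12.750/1.70 = -7.500.
Eyepiece angular magnification (image at near point): M_eye = 1 + D/f_e = 1 + 25/4 = 7.250.
Overall M = m_obj x M_eye = (-7.500)(7.250) = -54.38.

-54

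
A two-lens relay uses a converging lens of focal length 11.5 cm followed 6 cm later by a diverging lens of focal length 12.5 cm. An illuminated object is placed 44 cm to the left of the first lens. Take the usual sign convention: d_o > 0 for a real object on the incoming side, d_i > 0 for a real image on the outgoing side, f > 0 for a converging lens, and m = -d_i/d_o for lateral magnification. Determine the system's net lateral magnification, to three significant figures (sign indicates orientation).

-1.51

First lens: d_i1 = 1/(1/11.5 - 1/44) = 15.569 cm.
m_1 = -(15.569)/44 = -0.3538.
This image would form 15.569 cm past lens 1, i.e. 9.569 cm beyond lens 2, so it is a virtual object for lens 2: d_o2 = 6 - 15.569 = -9.569 cm.
Second lens: d_i2 = 1/(1/(-12.5) - 1/(-9.569)) = 40.814 cm.
m_2 = -(40.814)/(-9.569) = 4.2651.
Overall magnification: m = m_1 m_2 = -1.5092.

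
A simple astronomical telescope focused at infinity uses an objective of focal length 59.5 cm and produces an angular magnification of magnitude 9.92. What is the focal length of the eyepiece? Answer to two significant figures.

6.0 cm

|M| = f_obj/f_eye, so f_eye = f_obj/|M| = 59.5/9.92 = 5.998 cm.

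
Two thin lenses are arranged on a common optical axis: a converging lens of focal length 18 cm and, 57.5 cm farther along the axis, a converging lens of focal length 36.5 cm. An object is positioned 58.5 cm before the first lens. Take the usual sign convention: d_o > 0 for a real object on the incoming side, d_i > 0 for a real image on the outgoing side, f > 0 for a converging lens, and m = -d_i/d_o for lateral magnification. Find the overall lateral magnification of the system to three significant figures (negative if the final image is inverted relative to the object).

-3.24

Lens 1: 1/d_i1 = 1/f_1 - 1/d_o1 = 1/18 - 1/58.5 = 0.03846 cm^-1, so d_i1 = 26.000 cm.
m_1 = -(26.000)/58.5 = -0.4444.
That image sits 31.500 cm in front of the second lens, so d_o2 = 31.500 cm.
Lens 2: 1/d_i2 = 1/f_2 - 1/d_o2 = 1/36.5 - 1/(31.500) = -0.00435 cm^-1, so d_i2 = -229.950 cm.
m_2 = -(-229.950)/(31.500) = 7.3000.
The system's lateral magnification is m_1 m_2 = (-0.4444)(7.3000) = -3.2444.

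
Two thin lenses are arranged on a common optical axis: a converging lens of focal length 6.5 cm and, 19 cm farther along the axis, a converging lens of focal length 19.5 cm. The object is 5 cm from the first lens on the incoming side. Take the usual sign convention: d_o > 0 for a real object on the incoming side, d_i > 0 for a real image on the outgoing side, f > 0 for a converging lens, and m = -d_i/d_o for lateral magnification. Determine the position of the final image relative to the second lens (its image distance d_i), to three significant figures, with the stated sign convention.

Applying the thin-lens equation to the first lens, 1/6.5 = 1/5 + 1/d_i1, which gives d_i1 = -21.667 cm.
With d_i1 < 0 the first image is virtual and lies on the object side; the object distance for lens 2 is d_o2 = 19 - (-21.667) = 40.667 cm.
Applying the thin-lens equation again with f_2 = 19.5 cm and d_o2 = 40.667 cm gives d_i2 = 37.465 cm.

37.5 cm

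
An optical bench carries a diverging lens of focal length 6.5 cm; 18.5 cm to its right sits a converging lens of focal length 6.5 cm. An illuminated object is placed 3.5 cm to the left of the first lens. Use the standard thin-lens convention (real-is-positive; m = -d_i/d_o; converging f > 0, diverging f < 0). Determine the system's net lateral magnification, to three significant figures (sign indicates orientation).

-0.296

Lens 1: 1/d_i1 = 1/f_1 - 1/d_o1 = 1/(-6.5) - 1/3.5 = -0.43956 cm^-1, so d_i1 = -2.275 cm.
m_1 = -(-2.275)/3.5 = 0.6500.
The intermediate image is virtual, 2.275 cm to the left of lens 1, so d_o2 = L - d_i1 = 18.5 - (-2.275) = 20.775 cm.
Lens 2: 1/d_i2 = 1/f_2 - 1/d_o2 = 1/6.5 - 1/(20.775) = 0.10571 cm^-1, so d_i2 = 9.460 cm.
m_2 = -(9.460)/(20.775) = -0.4553.
The system's lateral magnification is m_1 m_2 = (0.6500)(-0.4553) = -0.2960.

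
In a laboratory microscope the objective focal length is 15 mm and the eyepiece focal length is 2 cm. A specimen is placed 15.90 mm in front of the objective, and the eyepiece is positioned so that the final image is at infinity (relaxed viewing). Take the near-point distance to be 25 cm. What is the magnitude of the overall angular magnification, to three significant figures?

208

Convert to cm: f_obj = 15 mm = 1.5 cm; d_o = 15.90 mm = 1.59 cm.
Objective: 1/d_i = 1/f_obj - 1/d_o = 1/1.5 - 1/1.59 = 0.03774 cm^-1, so d_i = 26.500 cm.
m_obj = -d_i/d_o = -26.500/1.59 = -16.667.
Eyepiece angular magnification (image at infinity): M_eye = D/f_e = 25/2 = 12.500.
Overall M = m_obj x M_eye = (-16.667)(12.500) = -208.33.
|M| = 208.33.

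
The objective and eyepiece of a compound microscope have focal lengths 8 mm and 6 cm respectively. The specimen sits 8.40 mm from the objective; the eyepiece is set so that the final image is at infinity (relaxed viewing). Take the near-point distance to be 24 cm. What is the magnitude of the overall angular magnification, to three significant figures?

80.0

Convert to cm: f_obj = 8 mm = 0.8 cm; d_o = 8.40 mm = 0.84 cm.
Objective: 1/d_i = 1/f_obj - 1/d_o = 1/0.8 - 1/0.84 = 0.05952 cm^-1, so d_i = 16.800 cm.
m_obj = -d_i/d_o = -16.800/0.84 = -20.000.
Eyepiece angular magnification (image at infinity): M_eye = D/f_e = 24/6 = 4.000.
Overall M = m_obj x M_eye = (-20.000)(4.000) = -80.00.
|M| = 80.00.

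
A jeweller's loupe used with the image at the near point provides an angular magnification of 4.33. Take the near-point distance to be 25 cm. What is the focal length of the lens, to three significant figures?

For the image at the near point, M = 1 + D/f.
f = D/(M - 1) = 25/(4.33 - 1) = 7.508 cm.

7.51 cm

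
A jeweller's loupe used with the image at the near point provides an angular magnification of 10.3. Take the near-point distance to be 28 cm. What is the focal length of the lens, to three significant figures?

3.01 cm

For the image at the near point, M = 1 + D/f.
f = D/(M - 1) = 28/(10.3 - 1) = 3.011 cm.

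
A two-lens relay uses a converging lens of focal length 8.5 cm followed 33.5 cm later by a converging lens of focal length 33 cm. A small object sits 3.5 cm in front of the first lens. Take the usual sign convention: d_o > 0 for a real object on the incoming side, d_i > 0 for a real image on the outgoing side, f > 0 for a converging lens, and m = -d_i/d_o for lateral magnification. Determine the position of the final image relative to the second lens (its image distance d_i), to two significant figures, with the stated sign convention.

Applying the thin-lens equation to the first lens, 1/8.5 = 1/3.5 + 1/d_i1, which gives d_i1 = -5.950 cm.
With d_i1 < 0 the first image is virtual and lies on the object side; the object distance for lens 2 is d_o2 = 33.5 - (-5.950) = 39.450 cm.
Applying the thin-lens equation again with f_2 = 33 cm and d_o2 = 39.450 cm gives d_i2 = 201.837 cm.

200 cm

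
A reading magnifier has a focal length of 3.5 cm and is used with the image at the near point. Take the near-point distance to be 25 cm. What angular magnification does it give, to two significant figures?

8.1

M = 1 + D/f = 1 + 25/3.5 = 8.143.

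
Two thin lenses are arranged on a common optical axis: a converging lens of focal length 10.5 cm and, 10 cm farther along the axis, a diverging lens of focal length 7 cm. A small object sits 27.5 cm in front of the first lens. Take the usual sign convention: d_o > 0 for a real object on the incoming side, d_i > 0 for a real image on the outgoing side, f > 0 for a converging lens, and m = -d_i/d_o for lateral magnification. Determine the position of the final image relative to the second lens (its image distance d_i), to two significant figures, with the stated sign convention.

First lens: d_i1 = 1/(1/10.5 - 1/27.5) = 16.985 cm.
This image would form 16.985 cm past lens 1, i.e. 6.985 cm beyond lens 2, so it is a virtual object for lens 2: d_o2 = 10 - 16.985 = -6.985 cm.
Second lens: d_i2 = 1/(1/(-7) - 1/(-6.985)) = 3325.000 cm.

3300 cm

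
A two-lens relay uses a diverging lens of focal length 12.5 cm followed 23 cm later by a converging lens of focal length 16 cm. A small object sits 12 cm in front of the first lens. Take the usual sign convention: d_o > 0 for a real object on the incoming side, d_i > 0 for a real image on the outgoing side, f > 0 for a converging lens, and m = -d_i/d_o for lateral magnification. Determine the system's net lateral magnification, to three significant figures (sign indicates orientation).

-0.622

Lens 1: 1/d_i1 = 1/f_1 - 1/d_o1 = 1/(-12.5) - 1/12 = -0.16333 cm^-1, so d_i1 = -6.122 cm.
m_1 = -(-6.122)/12 = 0.5102.
With d_i1 < 0 the first image is virtual and lies on the object side; the object distance for lens 2 is d_o2 = 23 - (-6.122) = 29.122 cm.
Lens 2: 1/d_i2 = 1/f_2 - 1/d_o2 = 1/16 - 1/(29.122) = 0.02816 cm^-1, so d_i2 = 35.509 cm.
m_2 = -(35.509)/(29.122) = -1.2193.
Overall magnification: m = m_1 m_2 = -0.6221.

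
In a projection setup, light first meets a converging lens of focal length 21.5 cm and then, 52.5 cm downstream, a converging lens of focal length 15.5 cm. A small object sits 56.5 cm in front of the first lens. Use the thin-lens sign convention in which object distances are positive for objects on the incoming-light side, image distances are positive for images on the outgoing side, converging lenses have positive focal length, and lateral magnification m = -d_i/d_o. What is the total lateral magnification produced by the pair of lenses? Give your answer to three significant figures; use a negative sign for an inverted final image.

4.15

Applying the thin-lens equation to the first lens, 1/21.5 = 1/56.5 + 1/d_i1, which gives d_i1 = 34.707 cm.
Its lateral magnification is m_1 = -d_i1/d_o1 = -(34.707)/56.5 = -0.6143.
The intermediate image is 34.707 cm to the right of lens 1, so d_o2 = L - d_i1 = 52.5 - 34.707 = 17.793 cm.
Applying the thin-lens equation again with f_2 = 15.5 cm and d_o2 = 17.793 cm gives d_i2 = 120.282 cm.
m_2 = -(120.282)/(17.793) = -6.7601.
The system's lateral magnification is m_1 m_2 = (-0.6143)(-6.7601) = 4.1526.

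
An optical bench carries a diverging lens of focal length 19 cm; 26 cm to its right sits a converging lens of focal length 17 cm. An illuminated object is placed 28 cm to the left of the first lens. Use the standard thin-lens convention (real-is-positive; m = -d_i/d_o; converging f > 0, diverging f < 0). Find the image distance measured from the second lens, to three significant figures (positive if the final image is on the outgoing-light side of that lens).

First lens: d_i1 = 1/(1/(-19) - 1/28) = -11.319 cm.
The intermediate image is virtual, 11.319 cm to the left of lens 1, so d_o2 = L - d_i1 = 26 - (-11.319) = 37.319 cm.
Second lens: d_i2 = 1/(1/17 - 1/(37.319)) = 31.223 cm.

31.2 cm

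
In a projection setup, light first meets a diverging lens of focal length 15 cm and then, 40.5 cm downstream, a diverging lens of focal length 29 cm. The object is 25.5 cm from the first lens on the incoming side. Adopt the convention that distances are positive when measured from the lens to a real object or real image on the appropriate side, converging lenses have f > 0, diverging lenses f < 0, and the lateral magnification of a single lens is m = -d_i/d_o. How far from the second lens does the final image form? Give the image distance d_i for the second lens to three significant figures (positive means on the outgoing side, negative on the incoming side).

-18.3 cm

Lens 1: 1/d_i1 = 1/f_1 - 1/d_o1 = 1/(-15) - 1/25.5 = -0.10588 cm^-1, so d_i1 = -9.444 cm.
With d_i1 < 0 the first image is virtual and lies on the object side; the object distance for lens 2 is d_o2 = 40.5 - (-9.444) = 49.944 cm.
Lens 2: 1/d_i2 = 1/f_2 - 1/d_o2 = 1/(-29) - 1/(49.944) = -0.05451 cm^-1, so d_i2 = -18.347 cm.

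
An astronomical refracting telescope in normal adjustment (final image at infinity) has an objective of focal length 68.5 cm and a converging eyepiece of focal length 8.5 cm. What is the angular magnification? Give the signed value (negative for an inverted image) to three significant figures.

M = -f_obj/f_eye = -68.5/(8.5) = -8.059.

-8.06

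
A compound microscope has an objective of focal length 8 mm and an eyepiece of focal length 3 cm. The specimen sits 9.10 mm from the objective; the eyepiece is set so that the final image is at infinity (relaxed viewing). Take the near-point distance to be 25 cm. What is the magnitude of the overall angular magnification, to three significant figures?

60.6

Convert to cm: f_obj = 8 mm = 0.8 cm; d_o = 9.10 mm = 0.91 cm.
Objective: 1/d_i = 1/f_obj - 1/d_o = 1/0.8 - 1/0.91 = 0.15110 cm^-1, so d_i = 6.618 cm.
m_obj = -d_i/d_o = -6.618/0.91 = -7.273.
Eyepiece angular magnification (image at infinity): M_eye = D/f_e = 25/3 = 8.333.
Overall M = m_obj x M_eye = (-7.273)(8.333) = -60.61.
|M| = 60.61.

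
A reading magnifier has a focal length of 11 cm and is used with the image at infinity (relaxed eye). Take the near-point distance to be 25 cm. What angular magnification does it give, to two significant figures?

2.3

M = D/f = 25/11 = 2.273.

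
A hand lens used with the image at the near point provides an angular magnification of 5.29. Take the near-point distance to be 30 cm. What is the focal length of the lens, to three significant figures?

For the image at the near point, M = 1 + D/f.
f = D/(M - 1) = 30/(5.29 - 1) = 6.993 cm.

6.99 cm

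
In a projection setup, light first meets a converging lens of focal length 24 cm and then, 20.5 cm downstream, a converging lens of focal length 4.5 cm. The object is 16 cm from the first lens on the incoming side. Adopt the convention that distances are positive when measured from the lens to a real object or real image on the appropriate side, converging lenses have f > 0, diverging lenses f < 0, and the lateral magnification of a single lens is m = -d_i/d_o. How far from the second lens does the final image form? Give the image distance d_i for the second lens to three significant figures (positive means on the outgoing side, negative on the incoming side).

4.82 cm

Lens 1: 1/d_i1 = 1/f_1 - 1/d_o1 = 1/24 - 1/16 = -0.02083 cm^-1, so d_i1 = -48.000 cm.
The intermediate image is virtual, 48.000 cm to the left of lens 1, so d_o2 = L - d_i1 = 20.5 - (-48.000) = 68.500 cm.
Lens 2: 1/d_i2 = 1/f_2 - 1/d_o2 = 1/4.5 - 1/(68.500) = 0.20762 cm^-1, so d_i2 = 4.816 cm.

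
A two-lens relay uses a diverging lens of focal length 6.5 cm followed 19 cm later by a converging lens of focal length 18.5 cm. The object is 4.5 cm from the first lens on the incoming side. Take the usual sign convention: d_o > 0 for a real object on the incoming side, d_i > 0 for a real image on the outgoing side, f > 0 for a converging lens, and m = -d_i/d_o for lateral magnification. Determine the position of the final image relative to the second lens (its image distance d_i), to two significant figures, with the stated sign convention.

130 cm

First lens: d_i1 = 1/(1/(-6.5) - 1/4.5) = -2.659 cm.
With d_i1 < 0 the first image is virtual and lies on the object side; the object distance for lens 2 is d_o2 = 19 - (-2.659) = 21.659 cm.
Second lens: d_i2 = 1/(1/18.5 - 1/(21.659)) = 126.838 cm.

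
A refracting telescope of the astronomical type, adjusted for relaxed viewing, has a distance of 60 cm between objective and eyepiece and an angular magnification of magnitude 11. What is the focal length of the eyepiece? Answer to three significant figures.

In normal adjustment the tube length equals f_obj + f_eye and |M| = f_obj/f_eye.
So f_obj = 11 f_eye and 11 f_eye + f_eye = 60 cm, giving f_eye = 60/12 = 5.000 cm and f_obj = 55.000 cm.

5.00 cm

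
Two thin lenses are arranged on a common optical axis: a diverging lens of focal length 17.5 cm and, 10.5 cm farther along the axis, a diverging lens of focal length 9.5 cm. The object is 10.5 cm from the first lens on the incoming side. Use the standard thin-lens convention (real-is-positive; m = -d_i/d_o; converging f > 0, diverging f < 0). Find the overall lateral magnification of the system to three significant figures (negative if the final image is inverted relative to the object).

0.224

First lens: d_i1 = 1/(1/(-17.5) - 1/10.5) = -6.563 cm.
m_1 = -(-6.563)/10.5 = 0.6250.
With d_i1 < 0 the first image is virtual and lies on the object side; the object distance for lens 2 is d_o2 = 10.5 - (-6.563) = 17.062 cm.
Second lens: d_i2 = 1/(1/(-9.5) - 1/(17.062)) = -6.102 cm.
m_2 = -(-6.102)/(17.062) = 0.3576.
Overall magnification: m = m_1 m_2 = 0.2235.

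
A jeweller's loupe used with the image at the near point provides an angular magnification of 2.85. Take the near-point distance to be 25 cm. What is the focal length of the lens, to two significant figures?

For the image at the near point, M = 1 + D/f.
f = D/(M - 1) = 25/(2.85 - 1) = 13.514 cm.

14 cm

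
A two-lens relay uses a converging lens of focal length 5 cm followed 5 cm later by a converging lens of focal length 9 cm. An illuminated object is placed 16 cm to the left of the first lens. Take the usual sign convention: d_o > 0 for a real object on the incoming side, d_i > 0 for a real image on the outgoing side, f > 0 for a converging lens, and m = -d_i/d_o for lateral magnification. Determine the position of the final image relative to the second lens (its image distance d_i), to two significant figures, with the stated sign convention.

1.8 cm

Applying the thin-lens equation to the first lens, 1/5 = 1/16 + 1/d_i1, which gives d_i1 = 7.273 cm.
This image would form 7.273 cm past lens 1, i.e. 2.273 cm beyond lens 2, so it is a virtual object for lens 2: d_o2 = 5 - 7.273 = -2.273 cm.
Applying the thin-lens equation again with f_2 = 9 cm and d_o2 = -2.273 cm gives d_i2 = 1.815 cm.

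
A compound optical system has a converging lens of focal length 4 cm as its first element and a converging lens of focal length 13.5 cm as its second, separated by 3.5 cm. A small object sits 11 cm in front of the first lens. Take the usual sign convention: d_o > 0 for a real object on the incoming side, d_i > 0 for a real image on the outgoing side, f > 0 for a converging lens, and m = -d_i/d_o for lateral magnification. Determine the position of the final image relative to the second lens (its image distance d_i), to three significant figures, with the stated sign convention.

2.31 cm

Applying the thin-lens equation to the first lens, 1/4 = 1/11 + 1/d_i1, which gives d_i1 = 6.286 cm.
This image would form 6.286 cm past lens 1, i.e. 2.786 cm beyond lens 2, so it is a virtual object for lens 2: d_o2 = 3.5 - 6.286 = -2.786 cm.
Applying the thin-lens equation again with f_2 = 13.5 cm and d_o2 = -2.786 cm gives d_i2 = 2.309 cm.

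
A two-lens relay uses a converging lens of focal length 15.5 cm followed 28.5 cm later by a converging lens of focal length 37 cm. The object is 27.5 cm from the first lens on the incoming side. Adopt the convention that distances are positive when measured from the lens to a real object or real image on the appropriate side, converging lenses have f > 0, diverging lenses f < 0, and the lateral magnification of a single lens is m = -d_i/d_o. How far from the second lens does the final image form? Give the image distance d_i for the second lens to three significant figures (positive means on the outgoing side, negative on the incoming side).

Applying the thin-lens equation to the first lens, 1/15.5 = 1/27.5 + 1/d_i1, which gives d_i1 = 35.521 cm.
This image would form 35.521 cm past lens 1, i.e. 7.021 cm beyond lens 2, so it is a virtual object for lens 2: d_o2 = 28.5 - 35.521 = -7.021 cm.
Applying the thin-lens equation again with f_2 = 37 cm and d_o2 = -7.021 cm gives d_i2 = 5.901 cm.

5.90 cm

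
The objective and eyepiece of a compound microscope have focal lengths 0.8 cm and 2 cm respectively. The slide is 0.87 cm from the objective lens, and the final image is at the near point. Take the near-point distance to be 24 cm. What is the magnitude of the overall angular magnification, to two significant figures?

150

Objective: 1/d_i = 1/f_obj - 1/d_o = 1/0.8 - 1/0.87 = 0.10057 cm^-1, so d_i = 9.943 cm.
m_obj = -d_i/d_o = -9.943/0.87 = -11.429.
Eyepiece angular magnification (image at near point): M_eye = 1 + D/f_e = 1 + 24/2 = 13.000.
Overall M = m_obj x M_eye = (-11.429)(13.000) = -148.57.
|M| = 148.57.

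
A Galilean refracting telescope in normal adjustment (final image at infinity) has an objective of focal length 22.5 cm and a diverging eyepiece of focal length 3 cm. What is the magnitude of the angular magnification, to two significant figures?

|M| = f_obj/|f_eye| = 22.5/3 = 7.500.

7.5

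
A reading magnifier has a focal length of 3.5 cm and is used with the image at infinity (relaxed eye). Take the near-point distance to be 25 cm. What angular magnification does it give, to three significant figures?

M = D/f = 25/3.5 = 7.143.

7.14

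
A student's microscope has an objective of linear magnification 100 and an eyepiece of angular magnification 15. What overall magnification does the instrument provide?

1500

The overall magnification of a compound microscope is the product of the objective and eyepiece magnifications:
M = M_obj x M_eye = 100 x 15 = 1500.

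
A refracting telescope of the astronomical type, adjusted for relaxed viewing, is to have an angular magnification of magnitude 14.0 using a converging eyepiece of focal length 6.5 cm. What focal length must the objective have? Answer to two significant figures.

|M| = f_obj/|f_eye|, so f_obj = |M| x |f_eye| = 14.0 x 6.5 = 91.000 cm.

91 cm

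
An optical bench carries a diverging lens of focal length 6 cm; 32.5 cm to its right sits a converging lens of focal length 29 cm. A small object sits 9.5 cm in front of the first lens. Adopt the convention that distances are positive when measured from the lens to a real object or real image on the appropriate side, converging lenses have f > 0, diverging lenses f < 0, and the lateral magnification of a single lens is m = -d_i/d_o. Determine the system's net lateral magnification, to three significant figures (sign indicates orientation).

-1.56

First lens: d_i1 = 1/(1/(-6) - 1/9.5) = -3.677 cm.
m_1 = -(-3.677)/9.5 = 0.3871.
The intermediate image is virtual, 3.677 cm to the left of lens 1, so d_o2 = L - d_i1 = 32.5 - (-3.677) = 36.177 cm.
Second lens: d_i2 = 1/(1/29 - 1/(36.177)) = 146.173 cm.
m_2 = -(146.173)/(36.177) = -4.0404.
The system's lateral magnification is m_1 m_2 = (0.3871)(-4.0404) = -1.5640.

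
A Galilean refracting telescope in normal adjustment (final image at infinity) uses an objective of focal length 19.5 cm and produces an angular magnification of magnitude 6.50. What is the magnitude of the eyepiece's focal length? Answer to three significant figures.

|M| = f_obj/|f_eye|, so |f_eye| = f_obj/|M| = 19.5/6.5 = 3.000 cm.
(The eyepiece is diverging, so its signed focal length is -3.000 cm.)

3.00 cm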